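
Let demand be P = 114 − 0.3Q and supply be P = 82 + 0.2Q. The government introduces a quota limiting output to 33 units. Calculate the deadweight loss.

Competitive equilibrium: 114 − 0.3Q = 82 + 0.2Q → Q* = 64, P* = 94.8.
At Q = 33: demand price = 114 − 0.3·33 = 104.1; supply price = 82 + 0.2·33 = 88.6.
ΔQ = 64 − 33 = 31; wedge = 104.1 − 88.6 = 15.5.
Deadweight loss = ½ × 31 × 15.5 = 240.25.

240.25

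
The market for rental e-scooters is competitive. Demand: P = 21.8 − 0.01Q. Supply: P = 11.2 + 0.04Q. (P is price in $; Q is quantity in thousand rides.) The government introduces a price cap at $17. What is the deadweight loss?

Competitive equilibrium: 21.8 − 0.01Q = 11.2 + 0.04Q → Q* = 212, P* = 19.68.
At the ceiling P = 17, quantity supplied = (17 − 11.2)/0.04 = 145.
Willingness to pay at Q' = 145: 21.8 − 0.01·145 = 20.35.
ΔQ = 212 − 145 = 67; wedge = 20.35 − 17 = 3.35.
Deadweight loss = ½ × 67 × 3.35 = $112.225 thousand.

$112.225 thousand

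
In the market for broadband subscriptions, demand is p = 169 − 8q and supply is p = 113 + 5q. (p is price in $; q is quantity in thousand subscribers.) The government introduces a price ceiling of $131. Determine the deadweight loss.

$3.26 thousand

Competitive equilibrium: 169 − 8q = 113 + 5q → q* = 4.3077, p* = 134.5385.
At the ceiling p = 131, quantity supplied = (131 − 113)/5 = 3.6.
Willingness to pay at q' = 3.6: 169 − 8·3.6 = 140.2.
Δq = 4.3077 − 3.6 = 0.7077; wedge = 140.2 − 131 = 9.2.
DWL = ½ × 0.7077 × 9.2 = $3.26 thousand.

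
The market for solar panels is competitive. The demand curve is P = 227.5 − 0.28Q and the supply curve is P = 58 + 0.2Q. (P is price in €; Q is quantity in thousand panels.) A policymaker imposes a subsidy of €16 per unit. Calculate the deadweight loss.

€266.67 thousand

Competitive equilibrium: 227.5 − 0.28Q = 58 + 0.2Q → Q* = 353.125, P* = 128.625.
The subsidy lowers effective supply by 16: P = 42 + 0.2Q.
New quantity: 227.5 − 0.28Q = 42 + 0.2Q → Q' = 386.4583.
Overproduction ΔQ = 386.4583 − 353.125 = 33.3333; wedge = subsidy = 16.
The triangle = ½ × 33.3333 × 16 = €266.67 thousand.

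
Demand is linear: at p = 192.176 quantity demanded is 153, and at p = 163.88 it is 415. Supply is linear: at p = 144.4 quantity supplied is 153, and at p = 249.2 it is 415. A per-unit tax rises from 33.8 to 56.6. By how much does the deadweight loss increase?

2028.66

Demand slope = (163.88 − 192.176)/(415 − 153) = −0.108, so p = 208.7 − 0.108q.
Supply slope = (249.2 − 144.4)/(415 − 153) = 0.4, so p = 83.2 + 0.4q.
Competitive equilibrium: 208.7 − 0.108q = 83.2 + 0.4q → q* = 247.0472, p* = 182.0189.
For a per-unit tax t: Δq = t/0.508, so DWL = ½·t·(t/0.508) = t²/1.016.
At t = 33.8: DWL = 1124.449. At t = 56.6: DWL = 3153.11.
Increase = 3153.11 − 1124.449 = 2028.66.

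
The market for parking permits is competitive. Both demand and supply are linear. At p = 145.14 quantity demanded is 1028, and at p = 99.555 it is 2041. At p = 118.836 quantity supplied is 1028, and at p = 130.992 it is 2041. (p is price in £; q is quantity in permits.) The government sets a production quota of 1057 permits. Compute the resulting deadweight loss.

£5330.45

Demand slope = (99.555 − 145.14)/(2041 − 1028) = −0.045, so p = 191.4 − 0.045q.
Supply slope = (130.992 − 118.836)/(2041 − 1028) = 0.012, so p = 106.5 + 0.012q.
Competitive equilibrium: 191.4 − 0.045q = 106.5 + 0.012q → q* = 1489.4737, p* = 124.3737.
At q = 1057: demand price = 191.4 − 0.045·1057 = 143.835; supply price = 106.5 + 0.012·1057 = 119.184.
Δq = 1489.4737 − 1057 = 432.4737; wedge = 143.835 − 119.184 = 24.651.
Deadweight loss = ½ × 432.4737 × 24.651 = £5330.45.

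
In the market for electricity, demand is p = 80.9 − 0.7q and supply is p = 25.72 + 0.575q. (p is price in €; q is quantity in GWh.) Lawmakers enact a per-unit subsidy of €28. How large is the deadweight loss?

€307.45

Competitive equilibrium: 80.9 − 0.7q = 25.72 + 0.575q → q* = 43.2784, p* = 50.6051.
The subsidy lowers effective supply by 28: p = 0.575q − 2.28.
New quantity: 80.9 − 0.7q = 0.575q − 2.28 → q' = 65.2392.
Overproduction Δq = 65.2392 − 43.2784 = 21.9608; wedge = subsidy = 28.
The triangle = ½ × 21.9608 × 28 = €307.45.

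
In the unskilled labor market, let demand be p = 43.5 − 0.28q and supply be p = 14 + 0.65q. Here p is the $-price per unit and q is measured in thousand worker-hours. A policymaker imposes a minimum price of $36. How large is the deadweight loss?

$11.32 thousand

Competitive equilibrium: 43.5 − 0.28q = 14 + 0.65q → q* = 31.7204, p* = 34.6183.
At the floor p = 36, quantity demanded = (43.5 − 36)/0.28 = 26.7857.
Sellers' marginal cost at q' = 26.7857: 14 + 0.65·26.7857 = 31.4107.
Δq = 31.7204 − 26.7857 = 4.9347; wedge = 36 − 31.4107 = 4.5893.
Deadweight loss = ½ × 4.9347 × 4.5893 = $11.32 thousand.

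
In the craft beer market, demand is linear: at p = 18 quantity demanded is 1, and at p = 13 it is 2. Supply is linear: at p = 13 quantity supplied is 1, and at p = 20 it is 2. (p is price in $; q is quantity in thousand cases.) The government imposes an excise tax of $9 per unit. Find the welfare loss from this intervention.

Demand slope = (13 − 18)/(2 − 1) = −5, so p = 23 − 5q.
Supply slope = (20 − 13)/(2 − 1) = 7, so p = 6 + 7q.
Competitive equilibrium: 23 − 5q = 6 + 7q → q* = 1.4167, p* = 15.9167.
With the tax, the buyer price exceeds the seller price by 9: (23 − 5q) − (6 + 7q) = 9 → q' = 0.6667.
Δq = 1.4167 − 0.6667 = 0.75; the wedge equals the tax, 9.
Deadweight loss = ½ × 0.75 × 9 = $3.375 thousand.

$3.375 thousand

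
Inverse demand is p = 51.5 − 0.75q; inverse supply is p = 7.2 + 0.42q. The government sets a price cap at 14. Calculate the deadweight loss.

274.78

Competitive equilibrium: 51.5 − 0.75q = 7.2 + 0.42q → q* = 37.8632, p* = 23.1026.
At the ceiling p = 14, quantity supplied = (14 − 7.2)/0.42 = 16.1905.
Willingness to pay at q' = 16.1905: 51.5 − 0.75·16.1905 = 39.3571.
Δq = 37.8632 − 16.1905 = 21.6727; wedge = 39.3571 − 14 = 25.3571.
The triangle = ½ × 21.6727 × 25.3571 = 274.78.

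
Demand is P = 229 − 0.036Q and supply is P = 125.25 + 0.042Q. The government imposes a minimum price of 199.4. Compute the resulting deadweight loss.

10060.77

Competitive equilibrium: 229 − 0.036Q = 125.25 + 0.042Q → Q* = 1330.12821, P* = 181.11538.
At the floor P = 199.4, quantity demanded = (229 − 199.4)/0.036 = 822.22222.
Sellers' marginal cost at Q' = 822.22222: 125.25 + 0.042·822.22222 = 159.78333.
ΔQ = 1330.12821 − 822.22222 = 507.90599; wedge = 199.4 − 159.78333 = 39.61667.
The triangle = ½ × 507.90599 × 39.61667 = 10060.77.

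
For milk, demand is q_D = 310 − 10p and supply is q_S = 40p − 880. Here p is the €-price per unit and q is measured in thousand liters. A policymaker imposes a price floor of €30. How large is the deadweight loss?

€240.25 thousand

In inverse form: demand p = 31 − 0.1q, supply p = 22 + 0.025q.
Competitive equilibrium: 31 − 0.1q = 22 + 0.025q → q* = 72, p* = 23.8.
At the floor p = 30, quantity demanded = (31 − 30)/0.1 = 10.
Sellers' marginal cost at q' = 10: 22 + 0.025·10 = 22.25.
Δq = 72 − 10 = 62; wedge = 30 − 22.25 = 7.75.
Welfare loss = ½ × 62 × 7.75 = €240.25 thousand.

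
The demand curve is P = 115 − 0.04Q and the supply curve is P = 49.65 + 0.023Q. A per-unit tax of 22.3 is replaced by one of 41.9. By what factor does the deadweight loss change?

3.530

Competitive equilibrium: 115 − 0.04Q = 49.65 + 0.023Q → Q* = 1037.3016, P* = 73.5079.
For a per-unit tax t: ΔQ = t/0.063, so DWL = ½·t·(t/0.063) = t²/0.126.
At t = 22.3: DWL = 3946.746. At t = 41.9: DWL = 13933.413.
Ratio = (41.9/22.3)² = 3.530.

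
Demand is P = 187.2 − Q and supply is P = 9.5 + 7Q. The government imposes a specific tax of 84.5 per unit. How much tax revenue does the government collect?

984.425

Competitive equilibrium: 187.2 − Q = 9.5 + 7Q → Q* = 22.2125, P* = 164.9875.
With the tax, the buyer price exceeds the seller price by 84.5: (187.2 − Q) − (9.5 + 7Q) = 84.5 → Q' = 11.65.
Tax revenue = 84.5 × 11.65 = 984.425.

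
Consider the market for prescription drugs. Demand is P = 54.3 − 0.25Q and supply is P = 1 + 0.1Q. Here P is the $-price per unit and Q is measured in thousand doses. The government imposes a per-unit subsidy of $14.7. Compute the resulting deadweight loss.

Competitive equilibrium: 54.3 − 0.25Q = 1 + 0.1Q → Q* = 152.2857, P* = 16.2286.
The subsidy lowers effective supply by 14.7: P = 0.1Q − 13.7.
New quantity: 54.3 − 0.25Q = 0.1Q − 13.7 → Q' = 194.2857.
Overproduction ΔQ = 194.2857 − 152.2857 = 42; wedge = subsidy = 14.7.
Deadweight loss = ½ × 42 × 14.7 = $308.70 thousand.

$308.70 thousand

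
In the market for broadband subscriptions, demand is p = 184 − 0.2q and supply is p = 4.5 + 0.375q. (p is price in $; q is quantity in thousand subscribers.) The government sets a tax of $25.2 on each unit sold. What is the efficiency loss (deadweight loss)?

$552.21 thousand

Competitive equilibrium: 184 − 0.2q = 4.5 + 0.375q → q* = 312.1739, p* = 121.5652.
With the tax, the buyer price exceeds the seller price by 25.2: (184 − 0.2q) − (4.5 + 0.375q) = 25.2 → q' = 268.3478.
Δq = 312.1739 − 268.3478 = 43.8261; the wedge equals the tax, 25.2.
Welfare loss = ½ × 43.8261 × 25.2 = $552.21 thousand.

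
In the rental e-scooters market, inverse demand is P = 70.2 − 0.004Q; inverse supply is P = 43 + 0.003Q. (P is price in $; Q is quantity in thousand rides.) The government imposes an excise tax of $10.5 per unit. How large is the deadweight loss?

$7875 thousand

Competitive equilibrium: 70.2 − 0.004Q = 43 + 0.003Q → Q* = 3885.7143, P* = 54.6571.
With the tax, the buyer price exceeds the seller price by 10.5: (70.2 − 0.004Q) − (43 + 0.003Q) = 10.5 → Q' = 2385.7143.
ΔQ = 3885.7143 − 2385.7143 = 1500; the wedge equals the tax, 10.5.
Deadweight loss = ½ × 1500 × 10.5 = $7875 thousand.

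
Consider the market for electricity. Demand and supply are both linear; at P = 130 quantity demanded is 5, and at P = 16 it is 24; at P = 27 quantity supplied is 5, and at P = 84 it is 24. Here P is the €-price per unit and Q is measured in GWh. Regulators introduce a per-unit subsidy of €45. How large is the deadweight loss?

€112.50

Demand slope = (16 − 130)/(24 − 5) = −6, so P = 160 − 6Q.
Supply slope = (84 − 27)/(24 − 5) = 3, so P = 12 + 3Q.
Competitive equilibrium: 160 − 6Q = 12 + 3Q → Q* = 16.4444, P* = 61.3333.
The subsidy lowers effective supply by 45: P = 3Q − 33.
New quantity: 160 − 6Q = 3Q − 33 → Q' = 21.4444.
Overproduction ΔQ = 21.4444 − 16.4444 = 5; wedge = subsidy = 45.
Deadweight loss = ½ × 5 × 45 = €112.50.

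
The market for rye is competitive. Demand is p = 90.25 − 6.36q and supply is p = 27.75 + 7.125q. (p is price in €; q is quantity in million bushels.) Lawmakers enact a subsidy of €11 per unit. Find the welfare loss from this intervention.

Competitive equilibrium: 90.25 − 6.36q = 27.75 + 7.125q → q* = 4.6348, p* = 60.7728.
The subsidy lowers effective supply by 11: p = 16.75 + 7.125q.
New quantity: 90.25 − 6.36q = 16.75 + 7.125q → q' = 5.4505.
Overproduction Δq = 5.4505 − 4.6348 = 0.8157; wedge = subsidy = 11.
DWL = ½ × 0.8157 × 11 = €4.49 million.

€4.49 million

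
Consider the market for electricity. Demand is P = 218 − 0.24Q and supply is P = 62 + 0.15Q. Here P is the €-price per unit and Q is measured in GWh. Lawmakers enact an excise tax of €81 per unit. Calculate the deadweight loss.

€8411.54

Competitive equilibrium: 218 − 0.24Q = 62 + 0.15Q → Q* = 400, P* = 122.
With the tax, the buyer price exceeds the seller price by 81: (218 − 0.24Q) − (62 + 0.15Q) = 81 → Q' = 192.3077.
ΔQ = 400 − 192.3077 = 207.6923; the wedge equals the tax, 81.
DWL = ½ × 207.6923 × 81 = €8411.54.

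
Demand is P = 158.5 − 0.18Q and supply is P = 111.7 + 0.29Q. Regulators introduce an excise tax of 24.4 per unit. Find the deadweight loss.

633.36

Competitive equilibrium: 158.5 − 0.18Q = 111.7 + 0.29Q → Q* = 99.5745, P* = 140.5766.
With the tax, the buyer price exceeds the seller price by 24.4: (158.5 − 0.18Q) − (111.7 + 0.29Q) = 24.4 → Q' = 47.6596.
ΔQ = 99.5745 − 47.6596 = 51.9149; the wedge equals the tax, 24.4.
Deadweight loss = ½ × 51.9149 × 24.4 = 633.36.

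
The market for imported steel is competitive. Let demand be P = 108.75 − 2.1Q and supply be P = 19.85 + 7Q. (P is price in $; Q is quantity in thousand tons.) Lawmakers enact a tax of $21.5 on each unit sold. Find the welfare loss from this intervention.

Competitive equilibrium: 108.75 − 2.1Q = 19.85 + 7Q → Q* = 9.7692, P* = 88.2346.
With the tax, the buyer price exceeds the seller price by 21.5: (108.75 − 2.1Q) − (19.85 + 7Q) = 21.5 → Q' = 7.4066.
ΔQ = 9.7692 − 7.4066 = 2.3626; the wedge equals the tax, 21.5.
The triangle = ½ × 2.3626 × 21.5 = $25.40 thousand.

$25.40 thousand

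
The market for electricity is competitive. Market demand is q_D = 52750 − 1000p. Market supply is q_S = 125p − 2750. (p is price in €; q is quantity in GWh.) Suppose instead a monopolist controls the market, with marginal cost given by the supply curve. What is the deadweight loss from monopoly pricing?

In inverse form: demand p = 52.75 − 0.001q, supply p = 22 + 0.008q.
Competitive equilibrium: 52.75 − 0.001q = 22 + 0.008q → q* = 3416.6667, p* = 49.3333.
Marginal revenue: MR = 52.75 − 0.002q. Set MR = MC: 52.75 − 0.002q = 22 + 0.008q → q_m = 3075.
Price p_m = 52.75 − 0.001·3075 = 49.675; MC(q_m) = 22 + 0.008·3075 = 46.6.
Competitive q* = 3416.6667, so Δq = 341.6667; wedge = 49.675 − 46.6 = 3.075.
Welfare loss = ½ × 341.6667 × 3.075 = €525.31.

€525.31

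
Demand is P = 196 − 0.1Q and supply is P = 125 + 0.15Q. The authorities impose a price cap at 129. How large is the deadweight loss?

Competitive equilibrium: 196 − 0.1Q = 125 + 0.15Q → Q* = 284, P* = 167.6.
At the ceiling P = 129, quantity supplied = (129 − 125)/0.15 = 26.66667.
Willingness to pay at Q' = 26.66667: 196 − 0.1·26.66667 = 193.33333.
ΔQ = 284 − 26.66667 = 257.33333; wedge = 193.33333 − 129 = 64.33333.
Deadweight loss = ½ × 257.33333 × 64.33333 = 8277.56.

8277.56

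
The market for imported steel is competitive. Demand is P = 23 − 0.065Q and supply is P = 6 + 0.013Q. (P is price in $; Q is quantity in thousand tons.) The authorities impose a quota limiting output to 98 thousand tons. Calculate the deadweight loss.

Competitive equilibrium: 23 − 0.065Q = 6 + 0.013Q → Q* = 217.9487, P* = 8.8333.
At Q = 98: demand price = 23 − 0.065·98 = 16.63; supply price = 6 + 0.013·98 = 7.274.
ΔQ = 217.9487 − 98 = 119.9487; wedge = 16.63 − 7.274 = 9.356.
Welfare loss = ½ × 119.9487 × 9.356 = $561.12 thousand.

$561.12 thousand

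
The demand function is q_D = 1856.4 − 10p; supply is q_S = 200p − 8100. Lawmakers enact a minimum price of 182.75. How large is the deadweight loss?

96161.78

In inverse form: demand p = 185.64 − 0.1q, supply p = 40.5 + 0.005q.
Competitive equilibrium: 185.64 − 0.1q = 40.5 + 0.005q → q* = 1382.2857, p* = 47.4114.
At the floor p = 182.75, quantity demanded = (185.64 − 182.75)/0.1 = 28.9.
Sellers' marginal cost at q' = 28.9: 40.5 + 0.005·28.9 = 40.6445.
Δq = 1382.2857 − 28.9 = 1353.3857; wedge = 182.75 − 40.6445 = 142.1055.
DWL = ½ × 1353.3857 × 142.1055 = 96161.78.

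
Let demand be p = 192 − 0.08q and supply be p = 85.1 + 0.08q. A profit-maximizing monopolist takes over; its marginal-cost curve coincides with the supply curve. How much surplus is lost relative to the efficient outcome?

3967.92

Competitive equilibrium: 192 − 0.08q = 85.1 + 0.08q → q* = 668.125, p* = 138.55.
Marginal revenue: MR = 192 − 0.16q. Set MR = MC: 192 − 0.16q = 85.1 + 0.08q → q_m = 445.41667.
Price p_m = 192 − 0.08·445.41667 = 156.36667; MC(q_m) = 85.1 + 0.08·445.41667 = 120.73333.
Competitive q* = 668.125, so Δq = 222.70833; wedge = 156.36667 − 120.73333 = 35.63334.
Welfare loss = ½ × 222.70833 × 35.63334 = 3967.92.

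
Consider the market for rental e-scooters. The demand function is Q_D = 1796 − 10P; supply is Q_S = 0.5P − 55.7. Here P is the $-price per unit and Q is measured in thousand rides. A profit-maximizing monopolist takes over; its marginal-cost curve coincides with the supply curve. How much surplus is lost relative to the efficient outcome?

$2.29 thousand

In inverse form: demand P = 179.6 − 0.1Q, supply P = 111.4 + 2Q.
Competitive equilibrium: 179.6 − 0.1Q = 111.4 + 2Q → Q* = 32.4762, P* = 176.3524.
Marginal revenue: MR = 179.6 − 0.2Q. Set MR = MC: 179.6 − 0.2Q = 111.4 + 2Q → Q_m = 31.
Price P_m = 179.6 − 0.1·31 = 176.5; MC(Q_m) = 111.4 + 2·31 = 173.4.
Competitive Q* = 32.4762, so ΔQ = 1.4762; wedge = 176.5 − 173.4 = 3.1.
Welfare loss = ½ × 1.4762 × 3.1 = $2.29 thousand.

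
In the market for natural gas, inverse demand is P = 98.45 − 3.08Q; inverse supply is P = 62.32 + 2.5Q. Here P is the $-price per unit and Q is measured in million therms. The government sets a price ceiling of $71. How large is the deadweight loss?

$25.16 million

Competitive equilibrium: 98.45 − 3.08Q = 62.32 + 2.5Q → Q* = 6.4749, P* = 78.5073.
At the ceiling P = 71, quantity supplied = (71 − 62.32)/2.5 = 3.472.
Willingness to pay at Q' = 3.472: 98.45 − 3.08·3.472 = 87.7562.
ΔQ = 6.4749 − 3.472 = 3.0029; wedge = 87.7562 − 71 = 16.7562.
Deadweight loss = ½ × 3.0029 × 16.7562 = $25.16 million.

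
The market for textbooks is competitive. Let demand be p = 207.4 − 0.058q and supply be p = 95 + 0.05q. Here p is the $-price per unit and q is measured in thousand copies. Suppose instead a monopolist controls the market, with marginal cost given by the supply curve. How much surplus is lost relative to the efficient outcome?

$7140.34 thousand

Competitive equilibrium: 207.4 − 0.058q = 95 + 0.05q → q* = 1040.7407, p* = 147.037.
Marginal revenue: MR = 207.4 − 0.116q. Set MR = MC: 207.4 − 0.116q = 95 + 0.05q → q_m = 677.1084.
Price p_m = 207.4 − 0.058·677.1084 = 168.1277; MC(q_m) = 95 + 0.05·677.1084 = 128.8554.
Competitive q* = 1040.7407, so Δq = 363.6323; wedge = 168.1277 − 128.8554 = 39.2723.
The triangle = ½ × 363.6323 × 39.2723 = $7140.34 thousand.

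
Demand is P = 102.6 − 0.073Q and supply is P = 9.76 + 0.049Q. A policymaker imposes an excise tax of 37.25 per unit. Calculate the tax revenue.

Competitive equilibrium: 102.6 − 0.073Q = 9.76 + 0.049Q → Q* = 760.98361, P* = 47.0482.
With the tax, the buyer price exceeds the seller price by 37.25: (102.6 − 0.073Q) − (9.76 + 0.049Q) = 37.25 → Q' = 455.65574.
Tax revenue = 37.25 × 455.65574 = 16973.18.

16973.18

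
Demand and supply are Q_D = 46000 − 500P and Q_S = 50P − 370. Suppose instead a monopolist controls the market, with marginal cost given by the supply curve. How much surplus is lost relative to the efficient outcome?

1129.60

In inverse form: demand P = 92 − 0.002Q, supply P = 7.4 + 0.02Q.
Competitive equilibrium: 92 − 0.002Q = 7.4 + 0.02Q → Q* = 3845.4545, P* = 84.3091.
Marginal revenue: MR = 92 − 0.004Q. Set MR = MC: 92 − 0.004Q = 7.4 + 0.02Q → Q_m = 3525.
Price P_m = 92 − 0.002·3525 = 84.95; MC(Q_m) = 7.4 + 0.02·3525 = 77.9.
Competitive Q* = 3845.4545, so ΔQ = 320.4545; wedge = 84.95 − 77.9 = 7.05.
Welfare loss = ½ × 320.4545 × 7.05 = 1129.60.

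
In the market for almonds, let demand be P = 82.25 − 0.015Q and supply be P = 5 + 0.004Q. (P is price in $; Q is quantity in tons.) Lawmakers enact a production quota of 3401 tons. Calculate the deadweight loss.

Competitive equilibrium: 82.25 − 0.015Q = 5 + 0.004Q → Q* = 4065.7895, P* = 21.2632.
At Q = 3401: demand price = 82.25 − 0.015·3401 = 31.235; supply price = 5 + 0.004·3401 = 18.604.
ΔQ = 4065.7895 − 3401 = 664.7895; wedge = 31.235 − 18.604 = 12.631.
DWL = ½ × 664.7895 × 12.631 = $4198.48.

$4198.48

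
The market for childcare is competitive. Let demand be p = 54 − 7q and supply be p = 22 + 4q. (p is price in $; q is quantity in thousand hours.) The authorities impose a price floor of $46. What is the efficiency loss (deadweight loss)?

Competitive equilibrium: 54 − 7q = 22 + 4q → q* = 2.9091, p* = 33.6364.
At the floor p = 46, quantity demanded = (54 − 46)/7 = 1.1429.
Sellers' marginal cost at q' = 1.1429: 22 + 4·1.1429 = 26.5716.
Δq = 2.9091 − 1.1429 = 1.7662; wedge = 46 − 26.5716 = 19.4284.
DWL = ½ × 1.7662 × 19.4284 = $17.16 thousand.

$17.16 thousand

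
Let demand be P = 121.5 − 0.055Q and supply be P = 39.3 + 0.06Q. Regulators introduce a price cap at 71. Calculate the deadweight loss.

Competitive equilibrium: 121.5 − 0.055Q = 39.3 + 0.06Q → Q* = 714.7826, P* = 82.187.
At the ceiling P = 71, quantity supplied = (71 − 39.3)/0.06 = 528.3333.
Willingness to pay at Q' = 528.3333: 121.5 − 0.055·528.3333 = 92.4417.
ΔQ = 714.7826 − 528.3333 = 186.4493; wedge = 92.4417 − 71 = 21.4417.
Welfare loss = ½ × 186.4493 × 21.4417 = 1998.89.

1998.89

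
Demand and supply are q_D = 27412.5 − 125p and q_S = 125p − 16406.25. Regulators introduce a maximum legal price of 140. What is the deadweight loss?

155540.70

In inverse form: demand p = 219.3 − 0.008q, supply p = 131.25 + 0.008q.
Competitive equilibrium: 219.3 − 0.008q = 131.25 + 0.008q → q* = 5503.125, p* = 175.275.
At the ceiling p = 140, quantity supplied = (140 − 131.25)/0.008 = 1093.75.
Willingness to pay at q' = 1093.75: 219.3 − 0.008·1093.75 = 210.55.
Δq = 5503.125 − 1093.75 = 4409.375; wedge = 210.55 − 140 = 70.55.
DWL = ½ × 4409.375 × 70.55 = 155540.70.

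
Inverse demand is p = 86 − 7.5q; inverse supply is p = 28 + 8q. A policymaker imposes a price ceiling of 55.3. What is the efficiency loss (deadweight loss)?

Competitive equilibrium: 86 − 7.5q = 28 + 8q → q* = 3.7419, p* = 57.9355.
At the ceiling p = 55.3, quantity supplied = (55.3 − 28)/8 = 3.4125.
Willingness to pay at q' = 3.4125: 86 − 7.5·3.4125 = 60.4063.
Δq = 3.7419 − 3.4125 = 0.3294; wedge = 60.4063 − 55.3 = 5.1063.
The triangle = ½ × 0.3294 × 5.1063 = 0.84.

0.84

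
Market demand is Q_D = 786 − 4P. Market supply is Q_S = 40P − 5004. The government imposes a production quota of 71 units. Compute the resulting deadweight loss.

4892.76

In inverse form: demand P = 196.5 − 0.25Q, supply P = 125.1 + 0.025Q.
Competitive equilibrium: 196.5 − 0.25Q = 125.1 + 0.025Q → Q* = 259.6364, P* = 131.5909.
At Q = 71: demand price = 196.5 − 0.25·71 = 178.75; supply price = 125.1 + 0.025·71 = 126.875.
ΔQ = 259.6364 − 71 = 188.6364; wedge = 178.75 − 126.875 = 51.875.
The triangle = ½ × 188.6364 × 51.875 = 4892.76.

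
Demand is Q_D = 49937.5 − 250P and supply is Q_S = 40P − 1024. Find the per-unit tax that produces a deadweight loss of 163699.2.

In inverse form: demand P = 199.75 − 0.004Q, supply P = 25.6 + 0.025Q.
Competitive equilibrium: 199.75 − 0.004Q = 25.6 + 0.025Q → Q* = 6005.1724, P* = 175.7293.
A tax t gives ΔQ = t/0.029 and wedge t, so DWL = t²/0.058.
t²/0.058 = 163699.2 → t² = 9494.5536 → t = 97.44.

97.44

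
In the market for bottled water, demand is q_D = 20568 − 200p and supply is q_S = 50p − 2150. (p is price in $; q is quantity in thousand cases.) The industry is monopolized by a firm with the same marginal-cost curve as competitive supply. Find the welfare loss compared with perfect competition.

In inverse form: demand p = 102.84 − 0.005q, supply p = 43 + 0.02q.
Competitive equilibrium: 102.84 − 0.005q = 43 + 0.02q → q* = 2393.6, p* = 90.872.
Marginal revenue: MR = 102.84 − 0.01q. Set MR = MC: 102.84 − 0.01q = 43 + 0.02q → q_m = 1994.66667.
Price p_m = 102.84 − 0.005·1994.66667 = 92.86667; MC(q_m) = 43 + 0.02·1994.66667 = 82.89333.
Competitive q* = 2393.6, so Δq = 398.93333; wedge = 92.86667 − 82.89333 = 9.97334.
The triangle = ½ × 398.93333 × 9.97334 = $1989.35 thousand.

$1989.35 thousand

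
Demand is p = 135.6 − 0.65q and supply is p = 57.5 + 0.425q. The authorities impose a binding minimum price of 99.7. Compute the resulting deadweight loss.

163.12

Competitive equilibrium: 135.6 − 0.65q = 57.5 + 0.425q → q* = 72.6512, p* = 88.3767.
At the floor p = 99.7, quantity demanded = (135.6 − 99.7)/0.65 = 55.2308.
Sellers' marginal cost at q' = 55.2308: 57.5 + 0.425·55.2308 = 80.9731.
Δq = 72.6512 − 55.2308 = 17.4204; wedge = 99.7 − 80.9731 = 18.7269.
Welfare loss = ½ × 17.4204 × 18.7269 = 163.12.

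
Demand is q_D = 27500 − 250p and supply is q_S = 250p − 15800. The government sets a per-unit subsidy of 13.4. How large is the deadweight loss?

In inverse form: demand p = 110 − 0.004q, supply p = 63.2 + 0.004q.
Competitive equilibrium: 110 − 0.004q = 63.2 + 0.004q → q* = 5850, p* = 86.6.
The subsidy lowers effective supply by 13.4: p = 49.8 + 0.004q.
New quantity: 110 − 0.004q = 49.8 + 0.004q → q' = 7525.
Overproduction Δq = 7525 − 5850 = 1675; wedge = subsidy = 13.4.
Deadweight loss = ½ × 1675 × 13.4 = 11222.50.

11222.50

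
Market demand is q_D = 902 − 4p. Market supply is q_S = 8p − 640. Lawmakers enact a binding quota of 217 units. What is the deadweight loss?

In inverse form: demand p = 225.5 − 0.25q, supply p = 80 + 0.125q.
Competitive equilibrium: 225.5 − 0.25q = 80 + 0.125q → q* = 388, p* = 128.5.
At q = 217: demand price = 225.5 − 0.25·217 = 171.25; supply price = 80 + 0.125·217 = 107.125.
Δq = 388 − 217 = 171; wedge = 171.25 − 107.125 = 64.125.
Deadweight loss = ½ × 171 × 64.125 = 5482.69.

5482.69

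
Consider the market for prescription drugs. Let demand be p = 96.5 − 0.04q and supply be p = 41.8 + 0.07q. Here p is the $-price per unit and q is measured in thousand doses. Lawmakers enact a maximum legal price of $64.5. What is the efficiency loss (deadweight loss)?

Competitive equilibrium: 96.5 − 0.04q = 41.8 + 0.07q → q* = 497.2727, p* = 76.6091.
At the ceiling p = 64.5, quantity supplied = (64.5 − 41.8)/0.07 = 324.2857.
Willingness to pay at q' = 324.2857: 96.5 − 0.04·324.2857 = 83.5286.
Δq = 497.2727 − 324.2857 = 172.987; wedge = 83.5286 − 64.5 = 19.0286.
Deadweight loss = ½ × 172.987 × 19.0286 = $1645.85 thousand.

$1645.85 thousand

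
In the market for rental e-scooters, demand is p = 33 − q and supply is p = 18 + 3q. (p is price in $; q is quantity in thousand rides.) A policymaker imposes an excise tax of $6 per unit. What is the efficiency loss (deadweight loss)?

$4.50 thousand

Competitive equilibrium: 33 − q = 18 + 3q → q* = 3.75, p* = 29.25.
With the tax, the buyer price exceeds the seller price by 6: (33 − q) − (18 + 3q) = 6 → q' = 2.25.
Δq = 3.75 − 2.25 = 1.5; the wedge equals the tax, 6.
The triangle = ½ × 1.5 × 6 = $4.50 thousand.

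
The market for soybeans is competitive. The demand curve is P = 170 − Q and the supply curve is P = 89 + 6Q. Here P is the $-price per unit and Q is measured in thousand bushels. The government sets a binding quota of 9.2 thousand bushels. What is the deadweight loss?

$19.68 thousand

Competitive equilibrium: 170 − Q = 89 + 6Q → Q* = 11.5714, P* = 158.4286.
At Q = 9.2: demand price = 170 − 1·9.2 = 160.8; supply price = 89 + 6·9.2 = 144.2.
ΔQ = 11.5714 − 9.2 = 2.3714; wedge = 160.8 − 144.2 = 16.6.
The triangle = ½ × 2.3714 × 16.6 = $19.68 thousand.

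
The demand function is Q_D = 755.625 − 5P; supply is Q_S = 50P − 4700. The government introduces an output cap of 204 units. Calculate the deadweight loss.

In inverse form: demand P = 151.125 − 0.2Q, supply P = 94 + 0.02Q.
Competitive equilibrium: 151.125 − 0.2Q = 94 + 0.02Q → Q* = 259.6591, P* = 99.1932.
At Q = 204: demand price = 151.125 − 0.2·204 = 110.325; supply price = 94 + 0.02·204 = 98.08.
ΔQ = 259.6591 − 204 = 55.6591; wedge = 110.325 − 98.08 = 12.245.
DWL = ½ × 55.6591 × 12.245 = 340.77.

340.77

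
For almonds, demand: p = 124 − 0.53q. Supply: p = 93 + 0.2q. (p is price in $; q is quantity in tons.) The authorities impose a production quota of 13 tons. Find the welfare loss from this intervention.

$316.90

Competitive equilibrium: 124 − 0.53q = 93 + 0.2q → q* = 42.4658, p* = 101.4932.
At q = 13: demand price = 124 − 0.53·13 = 117.11; supply price = 93 + 0.2·13 = 95.6.
Δq = 42.4658 − 13 = 29.4658; wedge = 117.11 − 95.6 = 21.51.
The triangle = ½ × 29.4658 × 21.51 = $316.90.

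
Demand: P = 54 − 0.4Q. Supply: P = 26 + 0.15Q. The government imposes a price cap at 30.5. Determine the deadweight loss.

120.23

Competitive equilibrium: 54 − 0.4Q = 26 + 0.15Q → Q* = 50.9091, P* = 33.6364.
At the ceiling P = 30.5, quantity supplied = (30.5 − 26)/0.15 = 30.
Willingness to pay at Q' = 30: 54 − 0.4·30 = 42.
ΔQ = 50.9091 − 30 = 20.9091; wedge = 42 − 30.5 = 11.5.
The triangle = ½ × 20.9091 × 11.5 = 120.23.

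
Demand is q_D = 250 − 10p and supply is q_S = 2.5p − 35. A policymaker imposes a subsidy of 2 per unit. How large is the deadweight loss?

In inverse form: demand p = 25 − 0.1q, supply p = 14 + 0.4q.
Competitive equilibrium: 25 − 0.1q = 14 + 0.4q → q* = 22, p* = 22.8.
The subsidy lowers effective supply by 2: p = 12 + 0.4q.
New quantity: 25 − 0.1q = 12 + 0.4q → q' = 26.
Overproduction Δq = 26 − 22 = 4; wedge = subsidy = 2.
Deadweight loss = ½ × 4 × 2 = 4.

4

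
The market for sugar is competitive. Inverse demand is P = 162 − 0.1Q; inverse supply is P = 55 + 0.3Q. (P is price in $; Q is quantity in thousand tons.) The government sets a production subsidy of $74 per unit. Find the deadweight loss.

$6845 thousand

Competitive equilibrium: 162 − 0.1Q = 55 + 0.3Q → Q* = 267.5, P* = 135.25.
The subsidy lowers effective supply by 74: P = 0.3Q − 19.
New quantity: 162 − 0.1Q = 0.3Q − 19 → Q' = 452.5.
Overproduction ΔQ = 452.5 − 267.5 = 185; wedge = subsidy = 74.
DWL = ½ × 185 × 74 = $6845 thousand.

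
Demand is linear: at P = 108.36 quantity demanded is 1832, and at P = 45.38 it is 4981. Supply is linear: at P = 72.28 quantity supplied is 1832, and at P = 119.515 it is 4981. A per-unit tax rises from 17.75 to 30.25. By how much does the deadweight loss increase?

Demand slope = (45.38 − 108.36)/(4981 − 1832) = −0.02, so P = 145 − 0.02Q.
Supply slope = (119.515 − 72.28)/(4981 − 1832) = 0.015, so P = 44.8 + 0.015Q.
Competitive equilibrium: 145 − 0.02Q = 44.8 + 0.015Q → Q* = 2862.8571, P* = 87.7429.
For a per-unit tax t: ΔQ = t/0.035, so DWL = ½·t·(t/0.035) = t²/0.07.
At t = 17.75: DWL = 4500.893. At t = 30.25: DWL = 13072.321.
Increase = 13072.321 − 4500.893 = 8571.43.

8571.43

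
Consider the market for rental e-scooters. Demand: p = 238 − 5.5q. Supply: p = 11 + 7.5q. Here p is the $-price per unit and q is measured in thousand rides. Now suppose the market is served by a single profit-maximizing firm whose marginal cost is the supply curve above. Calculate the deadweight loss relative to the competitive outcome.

$175.17 thousand

Competitive equilibrium: 238 − 5.5q = 11 + 7.5q → q* = 17.4615, p* = 141.9615.
Marginal revenue: MR = 238 − 11q. Set MR = MC: 238 − 11q = 11 + 7.5q → q_m = 12.2703.
Price p_m = 238 − 5.5·12.2703 = 170.5134; MC(q_m) = 11 + 7.5·12.2703 = 103.0273.
Competitive q* = 17.4615, so Δq = 5.1912; wedge = 170.5134 − 103.0273 = 67.4861.
Deadweight loss = ½ × 5.1912 × 67.4861 = $175.17 thousand.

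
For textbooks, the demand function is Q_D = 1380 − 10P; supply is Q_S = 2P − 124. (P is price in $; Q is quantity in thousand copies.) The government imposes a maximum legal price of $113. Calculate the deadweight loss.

In inverse form: demand P = 138 − 0.1Q, supply P = 62 + 0.5Q.
Competitive equilibrium: 138 − 0.1Q = 62 + 0.5Q → Q* = 126.6667, P* = 125.3333.
At the ceiling P = 113, quantity supplied = (113 − 62)/0.5 = 102.
Willingness to pay at Q' = 102: 138 − 0.1·102 = 127.8.
ΔQ = 126.6667 − 102 = 24.6667; wedge = 127.8 − 113 = 14.8.
Welfare loss = ½ × 24.6667 × 14.8 = $182.53 thousand.

$182.53 thousand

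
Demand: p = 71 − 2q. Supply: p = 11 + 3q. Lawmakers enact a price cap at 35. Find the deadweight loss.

Competitive equilibrium: 71 − 2q = 11 + 3q → q* = 12, p* = 47.
At the ceiling p = 35, quantity supplied = (35 − 11)/3 = 8.
Willingness to pay at q' = 8: 71 − 2·8 = 55.
Δq = 12 − 8 = 4; wedge = 55 − 35 = 20.
DWL = ½ × 4 × 20 = 40.

40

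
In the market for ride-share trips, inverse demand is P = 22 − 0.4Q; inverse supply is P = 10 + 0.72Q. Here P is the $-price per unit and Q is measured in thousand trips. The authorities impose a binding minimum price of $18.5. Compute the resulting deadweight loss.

$2.16 thousand

Competitive equilibrium: 22 − 0.4Q = 10 + 0.72Q → Q* = 10.7143, P* = 17.7143.
At the floor P = 18.5, quantity demanded = (22 − 18.5)/0.4 = 8.75.
Sellers' marginal cost at Q' = 8.75: 10 + 0.72·8.75 = 16.3.
ΔQ = 10.7143 − 8.75 = 1.9643; wedge = 18.5 − 16.3 = 2.2.
Welfare loss = ½ × 1.9643 × 2.2 = $2.16 thousand.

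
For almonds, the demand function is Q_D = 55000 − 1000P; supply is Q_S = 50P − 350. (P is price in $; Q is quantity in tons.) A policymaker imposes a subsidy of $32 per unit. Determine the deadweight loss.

In inverse form: demand P = 55 − 0.001Q, supply P = 7 + 0.02Q.
Competitive equilibrium: 55 − 0.001Q = 7 + 0.02Q → Q* = 2285.7143, P* = 52.7143.
The subsidy lowers effective supply by 32: P = 0.02Q − 25.
New quantity: 55 − 0.001Q = 0.02Q − 25 → Q' = 3809.5238.
Overproduction ΔQ = 3809.5238 − 2285.7143 = 1523.8095; wedge = subsidy = 32.
The triangle = ½ × 1523.8095 × 32 = $24380.95.

$24380.95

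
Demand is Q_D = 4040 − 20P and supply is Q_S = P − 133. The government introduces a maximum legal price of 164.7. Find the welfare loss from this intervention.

607.41

In inverse form: demand P = 202 − 0.05Q, supply P = 133 + Q.
Competitive equilibrium: 202 − 0.05Q = 133 + Q → Q* = 65.7143, P* = 198.7143.
At the ceiling P = 164.7, quantity supplied = (164.7 − 133)/1 = 31.7.
Willingness to pay at Q' = 31.7: 202 − 0.05·31.7 = 200.415.
ΔQ = 65.7143 − 31.7 = 34.0143; wedge = 200.415 − 164.7 = 35.715.
Deadweight loss = ½ × 34.0143 × 35.715 = 607.41.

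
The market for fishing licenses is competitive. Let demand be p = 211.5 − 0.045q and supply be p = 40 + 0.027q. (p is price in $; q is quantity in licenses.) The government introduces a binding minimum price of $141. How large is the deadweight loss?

$23928.40

Competitive equilibrium: 211.5 − 0.045q = 40 + 0.027q → q* = 2381.9444, p* = 104.3125.
At the floor p = 141, quantity demanded = (211.5 − 141)/0.045 = 1566.6667.
Sellers' marginal cost at q' = 1566.6667: 40 + 0.027·1566.6667 = 82.3.
Δq = 2381.9444 − 1566.6667 = 815.2777; wedge = 141 − 82.3 = 58.7.
Welfare loss = ½ × 815.2777 × 58.7 = $23928.40.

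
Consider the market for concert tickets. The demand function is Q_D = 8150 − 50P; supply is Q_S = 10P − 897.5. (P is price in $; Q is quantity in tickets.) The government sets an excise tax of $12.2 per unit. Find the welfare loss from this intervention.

In inverse form: demand P = 163 − 0.02Q, supply P = 89.75 + 0.1Q.
Competitive equilibrium: 163 − 0.02Q = 89.75 + 0.1Q → Q* = 610.4167, P* = 150.7917.
With the tax, the buyer price exceeds the seller price by 12.2: (163 − 0.02Q) − (89.75 + 0.1Q) = 12.2 → Q' = 508.75.
ΔQ = 610.4167 − 508.75 = 101.6667; the wedge equals the tax, 12.2.
Deadweight loss = ½ × 101.6667 × 12.2 = $620.17.

$620.17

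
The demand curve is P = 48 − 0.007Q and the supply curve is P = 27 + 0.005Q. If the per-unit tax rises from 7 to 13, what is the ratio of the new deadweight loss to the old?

Competitive equilibrium: 48 − 0.007Q = 27 + 0.005Q → Q* = 1750, P* = 35.75.
For a per-unit tax t: ΔQ = t/0.012, so DWL = ½·t·(t/0.012) = t²/0.024.
At t = 7: DWL = 2041.667. At t = 13: DWL = 7041.667.
Ratio = (13/7)² = 3.449.

3.449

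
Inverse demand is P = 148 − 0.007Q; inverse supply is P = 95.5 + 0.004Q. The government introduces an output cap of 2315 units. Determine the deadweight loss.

33222.33

Competitive equilibrium: 148 − 0.007Q = 95.5 + 0.004Q → Q* = 4772.7273, P* = 114.5909.
At Q = 2315: demand price = 148 − 0.007·2315 = 131.795; supply price = 95.5 + 0.004·2315 = 104.76.
ΔQ = 4772.7273 − 2315 = 2457.7273; wedge = 131.795 − 104.76 = 27.035.
Deadweight loss = ½ × 2457.7273 × 27.035 = 33222.33.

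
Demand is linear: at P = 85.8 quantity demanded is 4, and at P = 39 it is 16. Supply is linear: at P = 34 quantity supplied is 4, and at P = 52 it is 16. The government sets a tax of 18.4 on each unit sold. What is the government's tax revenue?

187.41

Demand slope = (39 − 85.8)/(16 − 4) = −3.9, so P = 101.4 − 3.9Q.
Supply slope = (52 − 34)/(16 − 4) = 1.5, so P = 28 + 1.5Q.
Competitive equilibrium: 101.4 − 3.9Q = 28 + 1.5Q → Q* = 13.5926, P* = 48.3889.
With the tax, the buyer price exceeds the seller price by 18.4: (101.4 − 3.9Q) − (28 + 1.5Q) = 18.4 → Q' = 10.1852.
Tax revenue = 18.4 × 10.1852 = 187.41.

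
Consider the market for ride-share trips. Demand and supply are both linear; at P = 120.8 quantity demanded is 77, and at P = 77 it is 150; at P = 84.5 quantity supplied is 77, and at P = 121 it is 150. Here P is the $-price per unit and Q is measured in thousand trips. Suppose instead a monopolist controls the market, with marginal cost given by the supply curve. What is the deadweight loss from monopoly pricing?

Demand slope = (77 − 120.8)/(150 − 77) = −0.6, so P = 167 − 0.6Q.
Supply slope = (121 − 84.5)/(150 − 77) = 0.5, so P = 46 + 0.5Q.
Competitive equilibrium: 167 − 0.6Q = 46 + 0.5Q → Q* = 110, P* = 101.
Marginal revenue: MR = 167 − 1.2Q. Set MR = MC: 167 − 1.2Q = 46 + 0.5Q → Q_m = 71.17647.
Price P_m = 167 − 0.6·71.17647 = 124.29412; MC(Q_m) = 46 + 0.5·71.17647 = 81.58824.
Competitive Q* = 110, so ΔQ = 38.82353; wedge = 124.29412 − 81.58824 = 42.70588.
Welfare loss = ½ × 38.82353 × 42.70588 = $829 thousand.

$829 thousand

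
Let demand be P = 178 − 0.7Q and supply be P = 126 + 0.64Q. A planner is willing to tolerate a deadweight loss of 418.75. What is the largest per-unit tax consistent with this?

Competitive equilibrium: 178 − 0.7Q = 126 + 0.64Q → Q* = 38.806, P* = 150.8358.
A tax t gives ΔQ = t/1.34 and wedge t, so DWL = t²/2.68.
t²/2.68 = 418.75 → t² = 1122.25 → t = 33.5.

33.5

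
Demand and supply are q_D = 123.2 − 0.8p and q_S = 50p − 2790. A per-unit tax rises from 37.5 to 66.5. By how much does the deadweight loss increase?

In inverse form: demand p = 154 − 1.25q, supply p = 55.8 + 0.02q.
Competitive equilibrium: 154 − 1.25q = 55.8 + 0.02q → q* = 77.3228, p* = 57.3465.
For a per-unit tax t: Δq = t/1.27, so DWL = ½·t·(t/1.27) = t²/2.54.
At t = 37.5: DWL = 553.642. At t = 66.5: DWL = 1741.043.
Increase = 1741.043 − 553.642 = 1187.40.

1187.40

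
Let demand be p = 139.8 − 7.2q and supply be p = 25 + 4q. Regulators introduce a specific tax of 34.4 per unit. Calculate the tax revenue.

246.94

Competitive equilibrium: 139.8 − 7.2q = 25 + 4q → q* = 10.25, p* = 66.
With the tax, the buyer price exceeds the seller price by 34.4: (139.8 − 7.2q) − (25 + 4q) = 34.4 → q' = 7.1786.
Tax revenue = 34.4 × 7.1786 = 246.94.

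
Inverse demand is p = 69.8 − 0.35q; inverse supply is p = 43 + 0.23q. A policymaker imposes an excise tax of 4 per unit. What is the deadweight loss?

13.79

Competitive equilibrium: 69.8 − 0.35q = 43 + 0.23q → q* = 46.2069, p* = 53.6276.
With the tax, the buyer price exceeds the seller price by 4: (69.8 − 0.35q) − (43 + 0.23q) = 4 → q' = 39.3103.
Δq = 46.2069 − 39.3103 = 6.8966; the wedge equals the tax, 4.
Deadweight loss = ½ × 6.8966 × 4 = 13.79.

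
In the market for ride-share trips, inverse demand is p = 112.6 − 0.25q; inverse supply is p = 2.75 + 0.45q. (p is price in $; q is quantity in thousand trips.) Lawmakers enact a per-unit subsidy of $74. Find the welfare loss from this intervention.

$3911.43 thousand

Competitive equilibrium: 112.6 − 0.25q = 2.75 + 0.45q → q* = 156.9286, p* = 73.3679.
The subsidy lowers effective supply by 74: p = 0.45q − 71.25.
New quantity: 112.6 − 0.25q = 0.45q − 71.25 → q' = 262.6429.
Overproduction Δq = 262.6429 − 156.9286 = 105.7143; wedge = subsidy = 74.
DWL = ½ × 105.7143 × 74 = $3911.43 thousand.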